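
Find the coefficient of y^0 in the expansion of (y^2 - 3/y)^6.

General term: C(6,j)·(y^2)^j·(-3/y)^(6-j), with y-exponent 2j − 1(6−j) = 3j − 6.
Set 3j − 6 = 0: j = 2.
C(6,2) = 15; 1^2 = 1; (-3)^4 = 81.
Coefficient = 15 · 1 · 81 = 1215.

1215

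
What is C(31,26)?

169911

C(31,26) = C(31,5) by symmetry.
C(31,5) = (31·30·29·28·27) / 5! = 20389320 / 120 = 169911.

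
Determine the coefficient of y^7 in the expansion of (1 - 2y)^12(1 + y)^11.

-7590

Coefficient of y^7 = Σ_{j} C(12,j)·(-2)^j·C(11,7-j)·1^(7-j) for j from 0 to 7.
= 330 + (-11088) + 121968 + (-580800) + 1306800 + (-1393920) + 650496 + (-101376) = -7590.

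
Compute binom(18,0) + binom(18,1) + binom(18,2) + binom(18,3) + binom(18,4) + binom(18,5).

1 + 18 + 153 + 816 + 3060 + 8568 = 12616.

12616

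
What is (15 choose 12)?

455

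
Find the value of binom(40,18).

C(40,18) = (40·39·38·37·36·35·34·33·32·31·30·29·28·27·26·25·24·23) / 18! = 725902806896876799590400000 / 6402373705728000 = 113380261800.

113380261800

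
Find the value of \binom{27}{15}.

17383860

C(27,15) = C(27,12) by symmetry.
C(27,12) = (27·26·25·24·23·22·21·20·19·18·17·16) / 12! = 8326896754176000 / 479001600 = 17383860.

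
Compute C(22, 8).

C(22,8) = (22·21·20·19·18·17·16·15) / 8! = 12893126400 / 40320 = 319770.

319770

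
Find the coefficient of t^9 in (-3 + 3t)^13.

1139940945

The general term is C(13,j)·(-3)^j·(3t)^(13-j); the t^9 term has j = 4.
C(13,4) = 715.
Coefficient = C(13,4) · (-3)^4 · 3^9 = 715 · 81 · 19683 = 1139940945.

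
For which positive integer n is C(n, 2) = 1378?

53

n(n−1)/2 = 1378 ⇒ n(n−1) = 2756. Since 53·52 = 2756, n = 53.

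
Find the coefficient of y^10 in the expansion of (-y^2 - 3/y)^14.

General term: C(14,j)·(-y^2)^j·(-3/y)^(14-j), with y-exponent 2j − 1(14−j) = 3j − 14.
Set 3j − 14 = 10: j = 8.
C(14,8) = 3003; (-1)^8 = 1; (-3)^6 = 729.
Coefficient = 3003 · 1 · 729 = 2189187.

2189187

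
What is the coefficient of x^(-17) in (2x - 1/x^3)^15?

823680

General term: C(15,j)·(2x)^j·(-1/x^3)^(15-j), with x-exponent 1j − 3(15−j) = 4j − 45.
Set 4j − 45 = -17: j = 7.
C(15,7) = 6435; 2^7 = 128; (-1)^8 = 1.
Coefficient = 6435 · 128 · 1 = 823680.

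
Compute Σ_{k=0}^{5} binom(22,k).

35443

1 + 22 + 231 + 1540 + 7315 + 26334 = 35443.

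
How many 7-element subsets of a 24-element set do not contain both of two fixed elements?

All 7-subsets: C(24,7) = 346104. Those containing both fixed elements: C(22,5) = 26334.
346104 − 26334 = 319770.

319770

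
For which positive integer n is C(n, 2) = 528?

33

n(n−1)/2 = 528 ⇒ n(n−1) = 1056. Since 33·32 = 1056, n = 33.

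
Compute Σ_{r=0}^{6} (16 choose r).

14893

1 + 16 + 120 + 560 + 1820 + 4368 + 8008 = 14893.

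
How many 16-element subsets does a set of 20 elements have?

C(20,16) = C(20,4) by symmetry.
C(20,4) = (20·19·18·17) / 4! = 116280 / 24 = 4845.

4845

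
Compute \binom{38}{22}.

22239974430

C(38,22) = C(38,16) by symmetry.
C(38,16) = (38·37·36·35·34·33·32·31·30·29·28·27·26·25·24·23) / 16! = 465322312113382563840000 / 20922789888000 = 22239974430.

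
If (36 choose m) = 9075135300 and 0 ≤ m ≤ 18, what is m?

C(36,m) increases on 0 ≤ m ≤ 18. C(36,17) = 8597496600 and C(36,18) = 9075135300, so m = 18.

18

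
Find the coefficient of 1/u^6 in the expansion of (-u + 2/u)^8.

-1024

General term: C(8,j)·(-u)^j·(2/u)^(8-j), with u-exponent 1j − 1(8−j) = 2j − 8.
Set 2j − 8 = -6: j = 1.
C(8,1) = 8; (-1)^1 = -1; 2^7 = 128.
Coefficient = 8 · (-1) · 128 = -1024.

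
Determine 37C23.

6107086800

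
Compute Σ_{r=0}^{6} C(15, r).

1 + 15 + 105 + 455 + 1365 + 3003 + 5005 = 9949.

9949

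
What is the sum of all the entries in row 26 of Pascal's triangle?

Setting x = 1 in (1+x)^26 gives Σ C(26,r) = 2^26 = 67108864.

67108864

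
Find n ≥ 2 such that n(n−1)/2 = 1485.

n(n−1)/2 = 1485 ⇒ n(n−1) = 2970. Since 55·54 = 2970, n = 55.

55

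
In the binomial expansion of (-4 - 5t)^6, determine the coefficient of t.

The general term is C(6,j)·(-4)^j·(-5t)^(6-j); the t^1 term has j = 5.
C(6,5) = 6.
Coefficient = C(6,5) · (-4)^5 · (-5)^1 = 6 · (-1024) · (-5) = 30720.

30720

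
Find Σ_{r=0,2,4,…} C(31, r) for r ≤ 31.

Even-r terms of row 31 sum to 2^30 = 1073741824.

1073741824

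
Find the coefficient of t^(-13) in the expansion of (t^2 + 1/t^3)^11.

330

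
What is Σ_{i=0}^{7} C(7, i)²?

By Vandermonde's identity, Σ C(7,i)² = C(14,7) = 3432.

3432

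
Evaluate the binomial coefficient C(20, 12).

125970

C(20,12) = C(20,8) by symmetry.
C(20,8) = (20·19·18·17·16·15·14·13) / 8! = 5079110400 / 40320 = 125970.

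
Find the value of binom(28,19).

C(28,19) = C(28,9) by symmetry.
C(28,9) = (28·27·26·25·24·23·22·21·20) / 9! = 2506375872000 / 362880 = 6906900.

6906900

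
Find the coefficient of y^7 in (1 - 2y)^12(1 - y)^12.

-5329368

Coefficient of y^7 = Σ_{j} C(12,j)·(-2)^j·C(12,7-j)·(-1)^(7-j) for j from 0 to 7.
= (-792) + (-22176) + (-209088) + (-871200) + (-1742400) + (-1672704) + (-709632) + (-101376) = -5329368.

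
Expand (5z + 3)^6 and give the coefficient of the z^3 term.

The general term is C(6,j)·(5z)^j·(3)^(6-j); the z^3 term has j = 3.
C(6,3) = 20.
Coefficient = C(6,3) · 5^3 · 3^3 = 20 · 125 · 27 = 67500.

67500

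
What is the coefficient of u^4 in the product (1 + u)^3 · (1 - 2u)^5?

-50

Coefficient of u^4 = Σ_{j} C(3,j)·1^j·C(5,4-j)·(-2)^(4-j) for j from 0 to 3.
= 80 + (-240) + 120 + (-10) = -50.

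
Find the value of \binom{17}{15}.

136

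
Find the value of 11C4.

C(11,4) = (11·10·9·8) / 4! = 7920 / 24 = 330.

330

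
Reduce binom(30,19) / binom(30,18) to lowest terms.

C(n,k+1)/C(n,k) = (n−k)/(k+1) = (30−18)/(18+1) = 12/19.

12/19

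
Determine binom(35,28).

C(35,28) = C(35,7) by symmetry.
C(35,7) = (35·34·33·32·31·30·29) / 7! = 33891580800 / 5040 = 6724520.

6724520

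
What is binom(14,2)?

91

C(14,2) = (14·13) / 2! = 182 / 2 = 91.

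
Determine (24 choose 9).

1307504

C(24,9) = (24·23·22·21·20·19·18·17·16) / 9! = 474467051520 / 362880 = 1307504.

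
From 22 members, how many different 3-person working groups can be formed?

This is C(22,3) = 1540.

1540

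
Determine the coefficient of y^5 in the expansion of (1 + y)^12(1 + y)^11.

33649

Coefficient of y^5 = Σ_{j} C(12,j)·C(11,5-j) for j from 0 to 5.
= 462 + 3960 + 10890 + 12100 + 5445 + 792 = 33649.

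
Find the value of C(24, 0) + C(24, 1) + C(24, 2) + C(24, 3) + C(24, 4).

12951

1 + 24 + 276 + 2024 + 10626 = 12951.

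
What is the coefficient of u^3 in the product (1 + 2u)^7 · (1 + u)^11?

2139

Coefficient of u^3 = Σ_{j} C(7,j)·2^j·C(11,3-j)·1^(3-j) for j from 0 to 3.
= 165 + 770 + 924 + 280 = 2139.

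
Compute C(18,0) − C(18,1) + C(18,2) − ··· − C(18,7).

-19448

The partial alternating sum Σ_{k=0}^{7} (−1)^k C(18,k) = (−1)^7 C(17,7) = -19448.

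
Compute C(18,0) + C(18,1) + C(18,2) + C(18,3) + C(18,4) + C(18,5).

12616

1 + 18 + 153 + 816 + 3060 + 8568 = 12616.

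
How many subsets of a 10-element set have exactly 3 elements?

Choose the 3 positions: C(10,3) = 120.

120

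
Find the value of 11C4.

330

C(11,4) = (11·10·9·8) / 4! = 7920 / 24 = 330.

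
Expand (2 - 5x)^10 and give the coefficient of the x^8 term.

70312500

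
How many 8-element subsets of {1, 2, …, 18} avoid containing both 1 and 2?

All 8-subsets: C(18,8) = 43758. Those containing both fixed elements: C(16,6) = 8008.
43758 − 8008 = 35750.

35750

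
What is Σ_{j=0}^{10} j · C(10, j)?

Differentiating (1+x)^10 and setting x=1: Σ j·C(10,j) = 10·2^9 = 5120.

5120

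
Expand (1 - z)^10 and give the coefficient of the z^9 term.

The general term is C(10,j)·(1)^j·(-z)^(10-j); the z^9 term has j = 1.
C(10,1) = 10.
Coefficient = C(10,1) · (-1)^9 = 10 · (-1) = -10.

-10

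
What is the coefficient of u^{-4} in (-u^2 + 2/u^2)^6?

240

General term: C(6,j)·(-u^2)^j·(2/u^2)^(6-j), with u-exponent 2j − 2(6−j) = 4j − 12.
Set 4j − 12 = -4: j = 2.
C(6,2) = 15; (-1)^2 = 1; 2^4 = 16.
Coefficient = 15 · 1 · 16 = 240.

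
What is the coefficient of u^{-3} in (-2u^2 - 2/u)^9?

-18432

General term: C(9,j)·(-2u^2)^j·(-2/u)^(9-j), with u-exponent 2j − 1(9−j) = 3j − 9.
Set 3j − 9 = -3: j = 2.
C(9,2) = 36; (-2)^2 = 4; (-2)^7 = -128.
Coefficient = 36 · 4 · (-128) = -18432.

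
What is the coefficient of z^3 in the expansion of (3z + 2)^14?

20127744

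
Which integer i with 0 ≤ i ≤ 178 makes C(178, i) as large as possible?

C(178,i) is maximized at i = 178/2 = 89.

89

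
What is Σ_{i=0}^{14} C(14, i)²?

By Vandermonde's identity, Σ C(14,i)² = C(28,14) = 40116600.

40116600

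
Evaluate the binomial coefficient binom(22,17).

26334

C(22,17) = C(22,5) by symmetry.
C(22,5) = (22·21·20·19·18) / 5! = 3160080 / 120 = 26334.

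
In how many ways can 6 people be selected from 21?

54264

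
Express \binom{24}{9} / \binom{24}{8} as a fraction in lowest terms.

16/9

C(n,k+1)/C(n,k) = (n−k)/(k+1) = (24−8)/(8+1) = 16/9.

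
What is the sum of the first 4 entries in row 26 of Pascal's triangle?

2952

1 + 26 + 325 + 2600 = 2952.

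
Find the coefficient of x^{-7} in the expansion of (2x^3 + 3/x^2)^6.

2916

General term: C(6,j)·(2x^3)^j·(3/x^2)^(6-j), with x-exponent 3j − 2(6−j) = 5j − 12.
Set 5j − 12 = -7: j = 1.
C(6,1) = 6; 2^1 = 2; 3^5 = 243.
Coefficient = 6 · 2 · 243 = 2916.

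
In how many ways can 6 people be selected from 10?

210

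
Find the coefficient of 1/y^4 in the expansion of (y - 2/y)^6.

General term: C(6,j)·(y)^j·(-2/y)^(6-j), with y-exponent 1j − 1(6−j) = 2j − 6.
Set 2j − 6 = -4: j = 1.
C(6,1) = 6; 1^1 = 1; (-2)^5 = -32.
Coefficient = 6 · 1 · (-32) = -192.

-192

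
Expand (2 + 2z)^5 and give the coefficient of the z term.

The general term is C(5,j)·(2)^j·(2z)^(5-j); the z^1 term has j = 4.
C(5,4) = 5.
Coefficient = C(5,4) · 2^4 · 2^1 = 5 · 16 · 2 = 160.

160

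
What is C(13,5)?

1287

C(13,5) = (13·12·11·10·9) / 5! = 154440 / 120 = 1287.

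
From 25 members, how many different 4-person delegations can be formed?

This is C(25,4) = 12650.

12650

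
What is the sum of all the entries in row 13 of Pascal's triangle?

Setting x = 1 in (1+x)^13 gives Σ C(13,r) = 2^13 = 8192.

8192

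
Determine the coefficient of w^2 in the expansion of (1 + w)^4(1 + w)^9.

Coefficient of w^2 = Σ_{j} C(4,j)·C(9,2-j) for j from 0 to 2.
= 36 + 36 + 6 = 78.

78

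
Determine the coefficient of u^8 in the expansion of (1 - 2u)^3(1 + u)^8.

Coefficient of u^8 = Σ_{j} C(3,j)·(-2)^j·C(8,8-j)·1^(8-j) for j from 0 to 3.
= 1 + (-48) + 336 + (-448) = -159.

-159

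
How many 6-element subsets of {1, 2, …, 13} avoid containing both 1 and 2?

1386

All 6-subsets: C(13,6) = 1716. Those containing both fixed elements: C(11,4) = 330.
1716 − 330 = 1386.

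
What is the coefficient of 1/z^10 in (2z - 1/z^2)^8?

112

General term: C(8,j)·(2z)^j·(-1/z^2)^(8-j), with z-exponent 1j − 2(8−j) = 3j − 16.
Set 3j − 16 = -10: j = 2.
C(8,2) = 28; 2^2 = 4; (-1)^6 = 1.
Coefficient = 28 · 4 · 1 = 112.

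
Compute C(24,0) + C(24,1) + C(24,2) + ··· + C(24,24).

16777216

Setting x = 1 in (1+x)^24 gives Σ C(24,i) = 2^24 = 16777216.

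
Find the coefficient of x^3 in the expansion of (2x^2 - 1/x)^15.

-320320

General term: C(15,j)·(2x^2)^j·(-1/x)^(15-j), with x-exponent 2j − 1(15−j) = 3j − 15.
Set 3j − 15 = 3: j = 6.
C(15,6) = 5005; 2^6 = 64; (-1)^9 = -1.
Coefficient = 5005 · 64 · (-1) = -320320.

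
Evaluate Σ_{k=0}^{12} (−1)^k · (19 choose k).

18564

The partial alternating sum Σ_{k=0}^{12} (−1)^k C(19,k) = (−1)^12 C(18,12) = 18564.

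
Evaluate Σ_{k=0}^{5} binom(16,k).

1 + 16 + 120 + 560 + 1820 + 4368 = 6885.

6885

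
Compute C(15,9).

5005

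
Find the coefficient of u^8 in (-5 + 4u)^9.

The general term is C(9,j)·(-5)^j·(4u)^(9-j); the u^8 term has j = 1.
C(9,1) = 9.
Coefficient = C(9,1) · (-5)^1 · 4^8 = 9 · (-5) · 65536 = -2949120.

-2949120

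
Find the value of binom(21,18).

1330

C(21,18) = C(21,3) by symmetry.
C(21,3) = (21·20·19) / 3! = 7980 / 6 = 1330.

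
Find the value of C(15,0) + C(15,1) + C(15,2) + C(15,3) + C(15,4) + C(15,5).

1 + 15 + 105 + 455 + 1365 + 3003 = 4944.

4944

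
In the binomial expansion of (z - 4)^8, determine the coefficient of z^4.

17920

The general term is C(8,j)·(z)^j·(-4)^(8-j); the z^4 term has j = 4.
C(8,4) = 70.
Coefficient = C(8,4) · (-4)^4 = 70 · 256 = 17920.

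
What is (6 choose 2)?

15

C(6,2) = (6·5) / 2! = 30 / 2 = 15.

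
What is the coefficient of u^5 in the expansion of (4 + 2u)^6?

768

The general term is C(6,j)·(4)^j·(2u)^(6-j); the u^5 term has j = 1.
C(6,1) = 6.
Coefficient = C(6,1) · 4^1 · 2^5 = 6 · 4 · 32 = 768.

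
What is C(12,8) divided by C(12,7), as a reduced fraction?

C(n,k+1)/C(n,k) = (n−k)/(k+1) = (12−7)/(7+1) = 5/8.

5/8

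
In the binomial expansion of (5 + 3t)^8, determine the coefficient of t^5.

1701000

The general term is C(8,j)·(5)^j·(3t)^(8-j); the t^5 term has j = 3.
C(8,3) = 56.
Coefficient = C(8,3) · 5^3 · 3^5 = 56 · 125 · 243 = 1701000.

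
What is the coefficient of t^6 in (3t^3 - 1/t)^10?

17010

General term: C(10,j)·(3t^3)^j·(-1/t)^(10-j), with t-exponent 3j − 1(10−j) = 4j − 10.
Set 4j − 10 = 6: j = 4.
C(10,4) = 210; 3^4 = 81; (-1)^6 = 1.
Coefficient = 210 · 81 · 1 = 17010.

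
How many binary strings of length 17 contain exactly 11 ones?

Choose the 11 positions: C(17,11) = 12376.

12376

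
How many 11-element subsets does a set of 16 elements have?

4368

C(16,11) = C(16,5) by symmetry.
C(16,5) = (16·15·14·13·12) / 5! = 524160 / 120 = 4368.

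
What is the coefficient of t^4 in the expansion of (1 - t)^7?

35

The general term is C(7,j)·(1)^j·(-t)^(7-j); the t^4 term has j = 3.
C(7,3) = 35.
Coefficient = C(7,3) = 35.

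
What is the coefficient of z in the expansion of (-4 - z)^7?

The general term is C(7,j)·(-4)^j·(-z)^(7-j); the z^1 term has j = 6.
C(7,6) = 7.
Coefficient = C(7,6) · (-4)^6 · (-1)^1 = 7 · 4096 · (-1) = -28672.

-28672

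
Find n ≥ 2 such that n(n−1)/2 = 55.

n(n−1)/2 = 55 ⇒ n(n−1) = 110. Since 11·10 = 110, n = 11.

11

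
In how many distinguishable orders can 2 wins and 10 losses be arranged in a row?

Choose positions for the wins: C(12,2) = 66.

66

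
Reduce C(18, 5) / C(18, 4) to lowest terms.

14/5

C(n,k+1)/C(n,k) = (n−k)/(k+1) = (18−4)/(4+1) = 14/5.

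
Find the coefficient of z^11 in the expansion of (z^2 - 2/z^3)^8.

General term: C(8,j)·(z^2)^j·(-2/z^3)^(8-j), with z-exponent 2j − 3(8−j) = 5j − 24.
Set 5j − 24 = 11: j = 7.
C(8,7) = 8; 1^7 = 1; (-2)^1 = -2.
Coefficient = 8 · 1 · (-2) = -16.

-16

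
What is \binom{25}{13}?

5200300

C(25,13) = C(25,12) by symmetry.
C(25,12) = (25·24·23·22·21·20·19·18·17·16·15·14) / 12! = 2490952020480000 / 479001600 = 5200300.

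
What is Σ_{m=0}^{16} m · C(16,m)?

Since m·C(16,m) = 16·C(15,m−1), the sum is 16·2^15 = 16·32768 = 524288.

524288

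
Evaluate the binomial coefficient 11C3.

165

C(11,3) = (11·10·9) / 3! = 990 / 6 = 165.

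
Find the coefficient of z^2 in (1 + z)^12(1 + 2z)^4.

Coefficient of z^2 = Σ_{j} C(12,j)·1^j·C(4,2-j)·2^(2-j) for j from 0 to 2.
= 24 + 96 + 66 = 186.

186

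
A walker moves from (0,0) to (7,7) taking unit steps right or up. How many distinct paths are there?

Each path is a sequence of 14 steps with 7 rights: C(14,7) = 3432.

3432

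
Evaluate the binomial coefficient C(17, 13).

2380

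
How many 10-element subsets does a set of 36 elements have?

254186856

C(36,10) = (36·35·34·33·32·31·30·29·28·27) / 10! = 922393263052800 / 3628800 = 254186856.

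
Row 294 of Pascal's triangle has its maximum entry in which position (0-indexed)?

C(294,r) is maximized at r = 294/2 = 147.

147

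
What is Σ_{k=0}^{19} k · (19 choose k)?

Since k·C(19,k) = 19·C(18,k−1), the sum is 19·2^18 = 19·262144 = 4980736.

4980736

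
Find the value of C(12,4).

C(12,4) = (12·11·10·9) / 4! = 11880 / 24 = 495.

495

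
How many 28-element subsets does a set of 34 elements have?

1344904

C(34,28) = C(34,6) by symmetry.
C(34,6) = (34·33·32·31·30·29) / 6! = 968330880 / 720 = 1344904.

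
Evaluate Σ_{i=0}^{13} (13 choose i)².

10400600

Σ C(13,i)² is the coefficient of x^13 in (1+x)^13(1+x)^13 = (1+x)^26, i.e. C(26,13) = 10400600.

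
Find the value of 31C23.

7888725

C(31,23) = C(31,8) by symmetry.
C(31,8) = (31·30·29·28·27·26·25·24) / 8! = 318073392000 / 40320 = 7888725.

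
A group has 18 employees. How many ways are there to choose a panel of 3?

This is C(18,3) = 816.

816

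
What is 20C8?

125970

C(20,8) = (20·19·18·17·16·15·14·13) / 8! = 5079110400 / 40320 = 125970.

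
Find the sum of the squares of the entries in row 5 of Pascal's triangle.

252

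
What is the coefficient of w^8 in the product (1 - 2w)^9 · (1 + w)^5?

2112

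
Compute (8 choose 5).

56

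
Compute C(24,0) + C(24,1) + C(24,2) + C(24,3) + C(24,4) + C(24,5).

1 + 24 + 276 + 2024 + 10626 + 42504 = 55455.

55455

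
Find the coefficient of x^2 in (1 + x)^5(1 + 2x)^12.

Coefficient of x^2 = Σ_{j} C(5,j)·1^j·C(12,2-j)·2^(2-j) for j from 0 to 2.
= 264 + 120 + 10 = 394.

394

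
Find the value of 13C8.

C(13,8) = C(13,5) by symmetry.
C(13,5) = (13·12·11·10·9) / 5! = 154440 / 120 = 1287.

1287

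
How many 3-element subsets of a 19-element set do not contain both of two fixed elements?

952

All 3-subsets: C(19,3) = 969. Those containing both fixed elements: C(17,1) = 17.
969 − 17 = 952.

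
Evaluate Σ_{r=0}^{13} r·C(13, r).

53248

Differentiating (1+x)^13 and setting x=1: Σ r·C(13,r) = 13·2^12 = 53248.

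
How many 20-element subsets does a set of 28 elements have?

3108105

C(28,20) = C(28,8) by symmetry.
C(28,8) = (28·27·26·25·24·23·22·21) / 8! = 125318793600 / 40320 = 3108105.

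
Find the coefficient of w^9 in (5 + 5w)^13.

The general term is C(13,j)·(5)^j·(5w)^(13-j); the w^9 term has j = 4.
C(13,4) = 715.
Coefficient = C(13,4) · 5^4 · 5^9 = 715 · 625 · 1953125 = 872802734375.

872802734375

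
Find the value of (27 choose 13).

C(27,13) = (27·26·25·24·23·22·21·20·19·18·17·16·15) / 13! = 124903451312640000 / 6227020800 = 20058300.

20058300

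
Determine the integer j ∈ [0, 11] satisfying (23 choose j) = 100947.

6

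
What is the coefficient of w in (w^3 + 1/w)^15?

1365

General term: C(15,j)·(w^3)^j·(1/w)^(15-j), with w-exponent 3j − 1(15−j) = 4j − 15.
Set 4j − 15 = 1: j = 4.
C(15,4) = 1365; 1^4 = 1; 1^11 = 1.
Coefficient = 1365 · 1 · 1 = 1365.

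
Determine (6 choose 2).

C(6,2) = (6·5) / 2! = 30 / 2 = 15.

15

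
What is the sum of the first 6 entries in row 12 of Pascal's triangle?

1586

1 + 12 + 66 + 220 + 495 + 792 = 1586.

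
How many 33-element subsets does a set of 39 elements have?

C(39,33) = C(39,6) by symmetry.
C(39,6) = (39·38·37·36·35·34) / 6! = 2349088560 / 720 = 3262623.

3262623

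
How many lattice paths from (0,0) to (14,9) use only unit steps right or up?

Each path is a sequence of 23 steps with 14 rights: C(23,14) = 817190.

817190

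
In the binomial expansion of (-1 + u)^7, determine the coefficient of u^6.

-7

The general term is C(7,j)·(-1)^j·(u)^(7-j); the u^6 term has j = 1.
C(7,1) = 7.
Coefficient = C(7,1) · (-1)^1 = 7 · (-1) = -7.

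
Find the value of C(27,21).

296010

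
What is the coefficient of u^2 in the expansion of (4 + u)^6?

The general term is C(6,j)·(4)^j·(u)^(6-j); the u^2 term has j = 4.
C(6,4) = 15.
Coefficient = C(6,4) · 4^4 = 15 · 256 = 3840.

3840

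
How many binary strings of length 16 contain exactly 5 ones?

4368

Choose the 5 positions: C(16,5) = 4368.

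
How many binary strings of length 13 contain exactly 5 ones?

Choose the 5 positions: C(13,5) = 1287.

1287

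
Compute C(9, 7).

36

C(9,7) = C(9,2) by symmetry.
C(9,2) = (9·8) / 2! = 72 / 2 = 36.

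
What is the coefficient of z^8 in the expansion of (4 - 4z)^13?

86369107968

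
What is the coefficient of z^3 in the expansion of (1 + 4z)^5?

640

The general term is C(5,j)·(1)^j·(4z)^(5-j); the z^3 term has j = 2.
C(5,2) = 10.
Coefficient = C(5,2) · 4^3 = 10 · 64 = 640.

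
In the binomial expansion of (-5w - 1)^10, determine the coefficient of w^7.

The general term is C(10,j)·(-5w)^j·(-1)^(10-j); the w^7 term has j = 7.
C(10,7) = 120.
Coefficient = C(10,7) · (-5)^7 · (-1)^3 = 120 · (-78125) · (-1) = 9375000.

9375000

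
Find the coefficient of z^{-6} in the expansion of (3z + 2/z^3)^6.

General term: C(6,j)·(3z)^j·(2/z^3)^(6-j), with z-exponent 1j − 3(6−j) = 4j − 18.
Set 4j − 18 = -6: j = 3.
C(6,3) = 20; 3^3 = 27; 2^3 = 8.
Coefficient = 20 · 27 · 8 = 4320.

4320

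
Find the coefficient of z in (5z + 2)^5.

400

The general term is C(5,j)·(5z)^j·(2)^(5-j); the z^1 term has j = 1.
C(5,1) = 5.
Coefficient = C(5,1) · 5^1 · 2^4 = 5 · 5 · 16 = 400.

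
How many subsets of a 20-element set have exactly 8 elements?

Choose the 8 positions: C(20,8) = 125970.

125970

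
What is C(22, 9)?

497420

C(22,9) = (22·21·20·19·18·17·16·15·14) / 9! = 180503769600 / 362880 = 497420.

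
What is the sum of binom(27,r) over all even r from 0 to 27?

Half of (1+1)^27 + (1−1)^27 gives the even-index sum: 2^26 = 67108864.

67108864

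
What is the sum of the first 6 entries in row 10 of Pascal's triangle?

638

1 + 10 + 45 + 120 + 210 + 252 = 638.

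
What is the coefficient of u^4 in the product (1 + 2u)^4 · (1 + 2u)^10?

16016

(1 + 2u)^4(1 + 2u)^10 = (1 + 2u)^14, so the coefficient of u^4 is C(14,4)·2^4 = 1001·16 = 16016.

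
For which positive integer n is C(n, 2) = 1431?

54

n(n−1)/2 = 1431 ⇒ n(n−1) = 2862. Since 54·53 = 2862, n = 54.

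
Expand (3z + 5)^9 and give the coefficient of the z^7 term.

1968300

The general term is C(9,j)·(3z)^j·(5)^(9-j); the z^7 term has j = 7.
C(9,7) = 36.
Coefficient = C(9,7) · 3^7 · 5^2 = 36 · 2187 · 25 = 1968300.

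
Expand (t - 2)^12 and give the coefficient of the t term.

-24576

The general term is C(12,j)·(t)^j·(-2)^(12-j); the t^1 term has j = 1.
C(12,1) = 12.
Coefficient = C(12,1) · (-2)^11 = 12 · (-2048) = -24576.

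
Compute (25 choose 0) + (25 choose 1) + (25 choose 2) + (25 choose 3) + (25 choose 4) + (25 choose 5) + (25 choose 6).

1 + 25 + 300 + 2300 + 12650 + 53130 + 177100 = 245506.

245506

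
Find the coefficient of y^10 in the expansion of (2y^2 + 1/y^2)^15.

3075072

General term: C(15,j)·(2y^2)^j·(1/y^2)^(15-j), with y-exponent 2j − 2(15−j) = 4j − 30.
Set 4j − 30 = 10: j = 10.
C(15,10) = 3003; 2^10 = 1024; 1^5 = 1.
Coefficient = 3003 · 1024 · 1 = 3075072.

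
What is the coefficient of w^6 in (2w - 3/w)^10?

103680

General term: C(10,j)·(2w)^j·(-3/w)^(10-j), with w-exponent 1j − 1(10−j) = 2j − 10.
Set 2j − 10 = 6: j = 8.
C(10,8) = 45; 2^8 = 256; (-3)^2 = 9.
Coefficient = 45 · 256 · 9 = 103680.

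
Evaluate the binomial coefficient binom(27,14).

20058300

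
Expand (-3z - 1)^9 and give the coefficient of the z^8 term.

-59049

The general term is C(9,j)·(-3z)^j·(-1)^(9-j); the z^8 term has j = 8.
C(9,8) = 9.
Coefficient = C(9,8) · (-3)^8 · (-1)^1 = 9 · 6561 · (-1) = -59049.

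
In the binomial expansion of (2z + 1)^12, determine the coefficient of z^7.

The general term is C(12,j)·(2z)^j·(1)^(12-j); the z^7 term has j = 7.
C(12,7) = 792.
Coefficient = C(12,7) · 2^7 = 792 · 128 = 101376.

101376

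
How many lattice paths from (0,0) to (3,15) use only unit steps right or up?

Each path is a sequence of 18 steps with 3 rights: C(18,3) = 816.

816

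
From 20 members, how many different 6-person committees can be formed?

This is C(20,6) = 38760.

38760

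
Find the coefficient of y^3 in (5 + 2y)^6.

20000

The general term is C(6,j)·(5)^j·(2y)^(6-j); the y^3 term has j = 3.
C(6,3) = 20.
Coefficient = C(6,3) · 5^3 · 2^3 = 20 · 125 · 8 = 20000.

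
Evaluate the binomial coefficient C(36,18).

9075135300

C(36,18) = (36·35·34·33·32·31·30·29·28·27·26·25·24·23·22·21·20·19) / 18! = 58102407620643984998400000 / 6402373705728000 = 9075135300.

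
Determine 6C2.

15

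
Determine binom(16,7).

11440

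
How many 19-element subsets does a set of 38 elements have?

C(38,19) = (38·37·36·35·34·33·32·31·30·29·28·27·26·25·24·23·22·21·20) / 19! = 4299578163927654889881600000 / 121645100408832000 = 35345263800.

35345263800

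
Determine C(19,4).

C(19,4) = (19·18·17·16) / 4! = 93024 / 24 = 3876.

3876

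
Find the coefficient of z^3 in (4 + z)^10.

The general term is C(10,j)·(4)^j·(z)^(10-j); the z^3 term has j = 7.
C(10,7) = 120.
Coefficient = C(10,7) · 4^7 = 120 · 16384 = 1966080.

1966080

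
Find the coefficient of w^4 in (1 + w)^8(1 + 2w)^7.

Coefficient of w^4 = Σ_{j} C(8,j)·1^j·C(7,4-j)·2^(4-j) for j from 0 to 4.
= 560 + 2240 + 2352 + 784 + 70 = 6006.

6006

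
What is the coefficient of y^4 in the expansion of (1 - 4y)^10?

53760

The general term is C(10,j)·(1)^j·(-4y)^(10-j); the y^4 term has j = 6.
C(10,6) = 210.
Coefficient = C(10,6) · (-4)^4 = 210 · 256 = 53760.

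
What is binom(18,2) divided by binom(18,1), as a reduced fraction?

C(n,k+1)/C(n,k) = (n−k)/(k+1) = (18−1)/(1+1) = 17/2.

17/2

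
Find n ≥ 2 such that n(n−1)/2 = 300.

25

n(n−1)/2 = 300 ⇒ n(n−1) = 600. Since 25·24 = 600, n = 25.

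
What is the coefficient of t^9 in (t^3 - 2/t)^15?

General term: C(15,j)·(t^3)^j·(-2/t)^(15-j), with t-exponent 3j − 1(15−j) = 4j − 15.
Set 4j − 15 = 9: j = 6.
C(15,6) = 5005; 1^6 = 1; (-2)^9 = -512.
Coefficient = 5005 · 1 · (-512) = -2562560.

-2562560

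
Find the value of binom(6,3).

20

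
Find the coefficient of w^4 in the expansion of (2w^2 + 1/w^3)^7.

672

General term: C(7,j)·(2w^2)^j·(1/w^3)^(7-j), with w-exponent 2j − 3(7−j) = 5j − 21.
Set 5j − 21 = 4: j = 5.
C(7,5) = 21; 2^5 = 32; 1^2 = 1.
Coefficient = 21 · 32 · 1 = 672.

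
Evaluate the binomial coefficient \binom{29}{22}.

C(29,22) = C(29,7) by symmetry.
C(29,7) = (29·28·27·26·25·24·23) / 7! = 7866331200 / 5040 = 1560780.

1560780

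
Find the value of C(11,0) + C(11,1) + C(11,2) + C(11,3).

1 + 11 + 55 + 165 = 232.

232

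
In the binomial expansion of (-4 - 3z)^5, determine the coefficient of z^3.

The general term is C(5,j)·(-4)^j·(-3z)^(5-j); the z^3 term has j = 2.
C(5,2) = 10.
Coefficient = C(5,2) · (-4)^2 · (-3)^3 = 10 · 16 · (-27) = -4320.

-4320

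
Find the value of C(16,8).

12870

C(16,8) = (16·15·14·13·12·11·10·9) / 8! = 518918400 / 40320 = 12870.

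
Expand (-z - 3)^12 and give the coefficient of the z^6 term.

673596

The general term is C(12,j)·(-z)^j·(-3)^(12-j); the z^6 term has j = 6.
C(12,6) = 924.
Coefficient = C(12,6) · (-3)^6 = 924 · 729 = 673596.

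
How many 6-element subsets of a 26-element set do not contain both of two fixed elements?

219604

All 6-subsets: C(26,6) = 230230. Those containing both fixed elements: C(24,4) = 10626.
230230 − 10626 = 219604.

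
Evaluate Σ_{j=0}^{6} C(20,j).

60460

1 + 20 + 190 + 1140 + 4845 + 15504 + 38760 = 60460.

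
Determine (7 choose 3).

35

C(7,3) = (7·6·5) / 3! = 210 / 6 = 35.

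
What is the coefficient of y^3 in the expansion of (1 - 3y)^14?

-9828

The general term is C(14,j)·(1)^j·(-3y)^(14-j); the y^3 term has j = 11.
C(14,11) = 364.
Coefficient = C(14,11) · (-3)^3 = 364 · (-27) = -9828.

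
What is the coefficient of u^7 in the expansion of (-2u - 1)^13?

-219648

The general term is C(13,j)·(-2u)^j·(-1)^(13-j); the u^7 term has j = 7.
C(13,7) = 1716.
Coefficient = C(13,7) · (-2)^7 = 1716 · (-128) = -219648.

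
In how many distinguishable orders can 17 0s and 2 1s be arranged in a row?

171

Choose positions for the 0s: C(19,17) = 171.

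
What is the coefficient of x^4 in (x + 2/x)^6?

12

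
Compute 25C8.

C(25,8) = (25·24·23·22·21·20·19·18) / 8! = 43609104000 / 40320 = 1081575.

1081575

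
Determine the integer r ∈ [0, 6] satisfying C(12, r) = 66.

C(12,r) increases on 0 ≤ r ≤ 6. C(12,1) = 12 and C(12,2) = 66, so r = 2.

2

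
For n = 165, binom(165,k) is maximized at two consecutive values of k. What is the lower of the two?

For odd n = 165, C(165,k) peaks at k = (n−1)/2 and (n+1)/2; the lower is 82.

82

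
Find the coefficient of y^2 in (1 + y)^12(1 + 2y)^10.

Coefficient of y^2 = Σ_{j} C(12,j)·1^j·C(10,2-j)·2^(2-j) for j from 0 to 2.
= 180 + 240 + 66 = 486.

486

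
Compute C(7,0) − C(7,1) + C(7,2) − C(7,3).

The partial alternating sum Σ_{k=0}^{3} (−1)^k C(7,k) = (−1)^3 C(6,3) = -20.

-20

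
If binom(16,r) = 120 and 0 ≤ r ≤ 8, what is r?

C(16,r) increases on 0 ≤ r ≤ 8. C(16,1) = 16 and C(16,2) = 120, so r = 2.

2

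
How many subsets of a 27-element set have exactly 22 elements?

80730

Choose the 22 positions: C(27,22) = 80730.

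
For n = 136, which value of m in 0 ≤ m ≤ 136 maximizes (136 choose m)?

C(136,m) is maximized at m = 136/2 = 68.

68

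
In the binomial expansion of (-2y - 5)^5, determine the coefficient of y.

The general term is C(5,j)·(-2y)^j·(-5)^(5-j); the y^1 term has j = 1.
C(5,1) = 5.
Coefficient = C(5,1) · (-2)^1 · (-5)^4 = 5 · (-2) · 625 = -6250.

-6250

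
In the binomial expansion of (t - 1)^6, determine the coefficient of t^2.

The general term is C(6,j)·(t)^j·(-1)^(6-j); the t^2 term has j = 2.
C(6,2) = 15.
Coefficient = C(6,2) = 15.

15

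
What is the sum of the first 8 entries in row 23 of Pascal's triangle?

390656

1 + 23 + 253 + 1771 + 8855 + 33649 + 100947 + 245157 = 390656.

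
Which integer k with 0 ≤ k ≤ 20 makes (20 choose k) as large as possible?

10

C(20,k) is maximized at k = 20/2 = 10.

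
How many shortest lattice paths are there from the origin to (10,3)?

Each path is a sequence of 13 steps with 10 rights: C(13,10) = 286.

286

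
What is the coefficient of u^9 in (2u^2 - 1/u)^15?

-1647360

General term: C(15,j)·(2u^2)^j·(-1/u)^(15-j), with u-exponent 2j − 1(15−j) = 3j − 15.
Set 3j − 15 = 9: j = 8.
C(15,8) = 6435; 2^8 = 256; (-1)^7 = -1.
Coefficient = 6435 · 256 · (-1) = -1647360.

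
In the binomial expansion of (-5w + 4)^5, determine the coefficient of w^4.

12500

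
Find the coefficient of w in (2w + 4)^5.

The general term is C(5,j)·(2w)^j·(4)^(5-j); the w^1 term has j = 1.
C(5,1) = 5.
Coefficient = C(5,1) · 2^1 · 4^4 = 5 · 2 · 256 = 2560.

2560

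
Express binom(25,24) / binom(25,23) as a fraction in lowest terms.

C(n,k+1)/C(n,k) = (n−k)/(k+1) = (25−23)/(23+1) = 2/24 = 1/12.

1/12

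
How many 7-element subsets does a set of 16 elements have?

C(16,7) = (16·15·14·13·12·11·10) / 7! = 57657600 / 5040 = 11440.

11440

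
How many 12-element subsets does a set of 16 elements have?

C(16,12) = C(16,4) by symmetry.
C(16,4) = (16·15·14·13) / 4! = 43680 / 24 = 1820.

1820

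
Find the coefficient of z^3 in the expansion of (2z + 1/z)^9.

5376

General term: C(9,j)·(2z)^j·(1/z)^(9-j), with z-exponent 1j − 1(9−j) = 2j − 9.
Set 2j − 9 = 3: j = 6.
C(9,6) = 84; 2^6 = 64; 1^3 = 1.
Coefficient = 84 · 64 · 1 = 5376.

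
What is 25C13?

5200300

C(25,13) = C(25,12) by symmetry.
C(25,12) = (25·24·23·22·21·20·19·18·17·16·15·14) / 12! = 2490952020480000 / 479001600 = 5200300.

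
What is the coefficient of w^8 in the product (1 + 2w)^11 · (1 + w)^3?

Coefficient of w^8 = Σ_{j} C(11,j)·2^j·C(3,8-j)·1^(8-j) for j from 5 to 8.
= 14784 + 88704 + 126720 + 42240 = 272448.

272448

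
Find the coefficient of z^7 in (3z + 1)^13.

3752892

The general term is C(13,j)·(3z)^j·(1)^(13-j); the z^7 term has j = 7.
C(13,7) = 1716.
Coefficient = C(13,7) · 3^7 = 1716 · 2187 = 3752892.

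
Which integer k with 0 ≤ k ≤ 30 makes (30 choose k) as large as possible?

C(30,k) is maximized at k = 30/2 = 15.

15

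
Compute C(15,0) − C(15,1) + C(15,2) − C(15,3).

-364

The partial alternating sum Σ_{k=0}^{3} (−1)^k C(15,k) = (−1)^3 C(14,3) = -364.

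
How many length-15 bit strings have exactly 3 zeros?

455

Choose the 3 positions: C(15,3) = 455.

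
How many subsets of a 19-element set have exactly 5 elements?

Choose the 5 positions: C(19,5) = 11628.

11628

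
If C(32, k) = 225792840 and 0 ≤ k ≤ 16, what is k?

12

C(32,k) increases on 0 ≤ k ≤ 16. C(32,11) = 129024480 and C(32,12) = 225792840, so k = 12.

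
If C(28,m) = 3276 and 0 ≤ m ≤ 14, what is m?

3

C(28,m) increases on 0 ≤ m ≤ 14. C(28,2) = 378 and C(28,3) = 3276, so m = 3.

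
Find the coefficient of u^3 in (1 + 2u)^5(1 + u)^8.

Coefficient of u^3 = Σ_{j} C(5,j)·2^j·C(8,3-j)·1^(3-j) for j from 0 to 3.
= 56 + 280 + 320 + 80 = 736.

736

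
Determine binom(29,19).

20030010

C(29,19) = C(29,10) by symmetry.
C(29,10) = (29·28·27·26·25·24·23·22·21·20) / 10! = 72684900288000 / 3628800 = 20030010.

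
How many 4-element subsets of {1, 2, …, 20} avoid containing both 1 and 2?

4692

All 4-subsets: C(20,4) = 4845. Those containing both fixed elements: C(18,2) = 153.
4845 − 153 = 4692.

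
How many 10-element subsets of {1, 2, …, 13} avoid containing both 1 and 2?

121

All 10-subsets: C(13,10) = 286. Those containing both fixed elements: C(11,8) = 165.
286 − 165 = 121.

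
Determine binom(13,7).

1716

C(13,7) = C(13,6) by symmetry.
C(13,6) = (13·12·11·10·9·8) / 6! = 1235520 / 720 = 1716.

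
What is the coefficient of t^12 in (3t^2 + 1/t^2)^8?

General term: C(8,j)·(3t^2)^j·(1/t^2)^(8-j), with t-exponent 2j − 2(8−j) = 4j − 16.
Set 4j − 16 = 12: j = 7.
C(8,7) = 8; 3^7 = 2187; 1^1 = 1.
Coefficient = 8 · 2187 · 1 = 17496.

17496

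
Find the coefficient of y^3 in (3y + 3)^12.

The general term is C(12,j)·(3y)^j·(3)^(12-j); the y^3 term has j = 3.
C(12,3) = 220.
Coefficient = C(12,3) · 3^3 · 3^9 = 220 · 27 · 19683 = 116917020.

116917020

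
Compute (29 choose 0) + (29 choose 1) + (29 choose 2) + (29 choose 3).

1 + 29 + 406 + 3654 = 4090.

4090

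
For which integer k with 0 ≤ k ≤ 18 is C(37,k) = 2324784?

C(37,k) increases on 0 ≤ k ≤ 18. C(37,5) = 435897 and C(37,6) = 2324784, so k = 6.

6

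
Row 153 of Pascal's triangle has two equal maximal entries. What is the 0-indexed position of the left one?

76

For odd n = 153, C(153,i) peaks at i = (n−1)/2 and (n+1)/2; the lesser is 76.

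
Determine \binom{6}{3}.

20

C(6,3) = (6·5·4) / 3! = 120 / 6 = 20.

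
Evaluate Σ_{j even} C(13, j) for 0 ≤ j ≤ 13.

Half of (1+1)^13 + (1−1)^13 gives the even-index sum: 2^12 = 4096.

4096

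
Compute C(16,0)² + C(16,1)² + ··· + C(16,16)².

Σ C(16,i)² is the coefficient of x^16 in (1+x)^16(1+x)^16 = (1+x)^32, i.e. C(32,16) = 601080390.

601080390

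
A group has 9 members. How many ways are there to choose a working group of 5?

This is C(9,5) = 126.

126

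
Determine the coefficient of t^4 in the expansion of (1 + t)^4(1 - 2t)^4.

1

Coefficient of t^4 = Σ_{j} C(4,j)·1^j·C(4,4-j)·(-2)^(4-j) for j from 0 to 4.
= 16 + (-128) + 144 + (-32) + 1 = 1.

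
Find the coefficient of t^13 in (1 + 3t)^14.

22320522

The general term is C(14,j)·(1)^j·(3t)^(14-j); the t^13 term has j = 1.
C(14,1) = 14.
Coefficient = C(14,1) · 3^13 = 14 · 1594323 = 22320522.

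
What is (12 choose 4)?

C(12,4) = (12·11·10·9) / 4! = 11880 / 24 = 495.

495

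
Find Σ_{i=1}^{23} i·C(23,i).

96468992

Differentiating (1+x)^23 and setting x=1: Σ i·C(23,i) = 23·2^22 = 96468992.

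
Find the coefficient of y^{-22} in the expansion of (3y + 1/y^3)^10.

General term: C(10,j)·(3y)^j·(1/y^3)^(10-j), with y-exponent 1j − 3(10−j) = 4j − 30.
Set 4j − 30 = -22: j = 2.
C(10,2) = 45; 3^2 = 9; 1^8 = 1.
Coefficient = 45 · 9 · 1 = 405.

405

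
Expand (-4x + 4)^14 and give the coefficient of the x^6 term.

806111674368

The general term is C(14,j)·(-4x)^j·(4)^(14-j); the x^6 term has j = 6.
C(14,6) = 3003.
Coefficient = C(14,6) · (-4)^6 · 4^8 = 3003 · 4096 · 65536 = 806111674368.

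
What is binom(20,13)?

C(20,13) = C(20,7) by symmetry.
C(20,7) = (20·19·18·17·16·15·14) / 7! = 390700800 / 5040 = 77520.

77520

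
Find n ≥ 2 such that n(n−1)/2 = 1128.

48

n(n−1)/2 = 1128 ⇒ n(n−1) = 2256. Since 48·47 = 2256, n = 48.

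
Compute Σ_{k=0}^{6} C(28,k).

1 + 28 + 378 + 3276 + 20475 + 98280 + 376740 = 499178.

499178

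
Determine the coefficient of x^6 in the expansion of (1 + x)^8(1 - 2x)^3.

84

Coefficient of x^6 = Σ_{j} C(8,j)·1^j·C(3,6-j)·(-2)^(6-j) for j from 3 to 6.
= (-448) + 840 + (-336) + 28 = 84.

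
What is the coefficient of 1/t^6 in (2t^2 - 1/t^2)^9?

672

General term: C(9,j)·(2t^2)^j·(-1/t^2)^(9-j), with t-exponent 2j − 2(9−j) = 4j − 18.
Set 4j − 18 = -6: j = 3.
C(9,3) = 84; 2^3 = 8; (-1)^6 = 1.
Coefficient = 84 · 8 · 1 = 672.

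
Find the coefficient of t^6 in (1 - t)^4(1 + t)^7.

Coefficient of t^6 = Σ_{j} C(4,j)·(-1)^j·C(7,6-j)·1^(6-j) for j from 0 to 4.
= 7 + (-84) + 210 + (-140) + 21 = 14.

14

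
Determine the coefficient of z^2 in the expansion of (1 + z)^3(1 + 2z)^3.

33

Coefficient of z^2 = Σ_{j} C(3,j)·1^j·C(3,2-j)·2^(2-j) for j from 0 to 2.
= 12 + 18 + 3 = 33.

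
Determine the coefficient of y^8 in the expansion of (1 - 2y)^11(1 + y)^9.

Coefficient of y^8 = Σ_{j} C(11,j)·(-2)^j·C(9,8-j)·1^(8-j) for j from 0 to 8.
= 9 + (-792) + 18480 + (-166320) + 665280 + (-1241856) + 1064448 + (-380160) + 42240 = 1329.

1329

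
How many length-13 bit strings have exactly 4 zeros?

715

Choose the 4 positions: C(13,4) = 715.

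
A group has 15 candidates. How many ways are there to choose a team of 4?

1365

This is C(15,4) = 1365.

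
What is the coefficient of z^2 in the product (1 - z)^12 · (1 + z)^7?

Coefficient of z^2 = Σ_{j} C(12,j)·(-1)^j·C(7,2-j)·1^(2-j) for j from 0 to 2.
= 21 + (-84) + 66 = 3.

3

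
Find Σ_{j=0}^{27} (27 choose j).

134217728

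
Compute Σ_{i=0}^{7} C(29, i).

1 + 29 + 406 + 3654 + 23751 + 118755 + 475020 + 1560780 = 2182396.

2182396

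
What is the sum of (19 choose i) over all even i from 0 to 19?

262144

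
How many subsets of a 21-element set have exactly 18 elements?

1330

Choose the 18 positions: C(21,18) = 1330.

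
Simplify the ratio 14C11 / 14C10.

C(n,k+1)/C(n,k) = (n−k)/(k+1) = (14−10)/(10+1) = 4/11.

4/11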